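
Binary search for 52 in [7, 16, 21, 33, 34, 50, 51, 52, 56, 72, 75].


Step 1: lo=0, hi=10, mid=5, val=50
Step 2: lo=6, hi=10, mid=8, val=56
Step 3: lo=6, hi=7, mid=6, val=51
Step 4: lo=7, hi=7, mid=7, val=52

Found at index 7


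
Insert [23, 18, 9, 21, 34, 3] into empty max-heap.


Insert 23: [23]
Insert 18: [23, 18]
Insert 9: [23, 18, 9]
Insert 21: [23, 21, 9, 18]
Insert 34: [34, 23, 9, 18, 21]
Insert 3: [34, 23, 9, 18, 21, 3]

Final heap: [34, 23, 9, 18, 21, 3]


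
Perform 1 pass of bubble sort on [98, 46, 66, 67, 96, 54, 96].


Initial: [98, 46, 66, 67, 96, 54, 96]
Pass 1: [46, 66, 67, 96, 54, 96, 98] (6 swaps)

After 1 pass: [46, 66, 67, 96, 54, 96, 98]


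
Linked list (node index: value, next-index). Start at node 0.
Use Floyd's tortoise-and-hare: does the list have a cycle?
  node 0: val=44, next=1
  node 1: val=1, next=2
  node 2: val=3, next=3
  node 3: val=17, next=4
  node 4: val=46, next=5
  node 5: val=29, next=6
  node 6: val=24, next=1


Floyd's tortoise (slow, +1) and hare (fast, +2):
  init: slow=0, fast=0
  step 1: slow=1, fast=2
  step 2: slow=2, fast=4
  step 3: slow=3, fast=6
  step 4: slow=4, fast=2
  step 5: slow=5, fast=4
  step 6: slow=6, fast=6
  slow == fast at node 6: cycle detected

Cycle: yes


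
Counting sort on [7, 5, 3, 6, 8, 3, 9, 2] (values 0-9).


Input: [7, 5, 3, 6, 8, 3, 9, 2]
Counts: [0, 0, 1, 2, 0, 1, 1, 1, 1, 1]

Sorted: [2, 3, 3, 5, 6, 7, 8, 9]


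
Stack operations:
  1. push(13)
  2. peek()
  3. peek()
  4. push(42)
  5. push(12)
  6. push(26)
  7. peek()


push(13) -> [13]
peek()->13
peek()->13
push(42) -> [13, 42]
push(12) -> [13, 42, 12]
push(26) -> [13, 42, 12, 26]
peek()->26

Final stack: [13, 42, 12, 26]


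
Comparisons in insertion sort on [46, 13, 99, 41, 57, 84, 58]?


Algorithm: insertion sort
Input: [46, 13, 99, 41, 57, 84, 58]
Sorted: [13, 41, 46, 57, 58, 84, 99]

12


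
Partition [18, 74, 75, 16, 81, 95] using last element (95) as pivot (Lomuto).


Pivot: 95
  18 <= 95: advance i (no swap)
  74 <= 95: advance i (no swap)
  75 <= 95: advance i (no swap)
  16 <= 95: advance i (no swap)
  81 <= 95: advance i (no swap)
Place pivot at 5: [18, 74, 75, 16, 81, 95]

Partitioned: [18, 74, 75, 16, 81, 95]


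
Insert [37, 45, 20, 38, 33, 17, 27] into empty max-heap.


Insert 37: [37]
Insert 45: [45, 37]
Insert 20: [45, 37, 20]
Insert 38: [45, 38, 20, 37]
Insert 33: [45, 38, 20, 37, 33]
Insert 17: [45, 38, 20, 37, 33, 17]
Insert 27: [45, 38, 27, 37, 33, 17, 20]

Final heap: [45, 38, 27, 37, 33, 17, 20]


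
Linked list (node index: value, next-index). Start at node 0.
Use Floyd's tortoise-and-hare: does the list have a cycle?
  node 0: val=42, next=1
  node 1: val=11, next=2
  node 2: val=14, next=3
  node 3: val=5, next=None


Floyd's tortoise (slow, +1) and hare (fast, +2):
  init: slow=0, fast=0
  step 1: slow=1, fast=2
  step 2: fast 2->3->None, no cycle

Cycle: no


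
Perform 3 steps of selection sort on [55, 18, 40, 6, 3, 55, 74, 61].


Initial: [55, 18, 40, 6, 3, 55, 74, 61]
Step 1: min=3 at 4
  Swap: [3, 18, 40, 6, 55, 55, 74, 61]
Step 2: min=6 at 3
  Swap: [3, 6, 40, 18, 55, 55, 74, 61]
Step 3: min=18 at 3
  Swap: [3, 6, 18, 40, 55, 55, 74, 61]

After 3 steps: [3, 6, 18, 40, 55, 55, 74, 61]


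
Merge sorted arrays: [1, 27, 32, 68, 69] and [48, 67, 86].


Take 1 from A
Take 27 from A
Take 32 from A
Take 48 from B
Take 67 from B
Take 68 from A
Take 69 from A

Merged: [1, 27, 32, 48, 67, 68, 69, 86]


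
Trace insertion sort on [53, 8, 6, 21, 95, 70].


Initial: [53, 8, 6, 21, 95, 70]
Insert 8: [8, 53, 6, 21, 95, 70]
Insert 6: [6, 8, 53, 21, 95, 70]
Insert 21: [6, 8, 21, 53, 95, 70]
Insert 95: [6, 8, 21, 53, 95, 70]
Insert 70: [6, 8, 21, 53, 70, 95]

Sorted: [6, 8, 21, 53, 70, 95]


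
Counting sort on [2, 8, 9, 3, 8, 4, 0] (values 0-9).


Input: [2, 8, 9, 3, 8, 4, 0]
Counts: [1, 0, 1, 1, 1, 0, 0, 0, 2, 1]

Sorted: [0, 2, 3, 4, 8, 8, 9]


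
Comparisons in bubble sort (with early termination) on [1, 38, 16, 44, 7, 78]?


Algorithm: bubble sort (with early termination)
Input: [1, 38, 16, 44, 7, 78]
Sorted: [1, 7, 16, 38, 44, 78]

14


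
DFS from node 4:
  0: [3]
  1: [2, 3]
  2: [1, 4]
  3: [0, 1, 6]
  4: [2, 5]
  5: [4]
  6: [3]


Visit 4, push [5, 2]
Visit 2, push [1]
Visit 1, push [3]
Visit 3, push [6, 0]
Visit 0, push []
Visit 6, push []
Visit 5, push []

DFS order: [4, 2, 1, 3, 0, 6, 5]


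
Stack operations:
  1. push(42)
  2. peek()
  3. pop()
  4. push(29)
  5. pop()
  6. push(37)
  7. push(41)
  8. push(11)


push(42) -> [42]
peek()->42
pop()->42, []
push(29) -> [29]
pop()->29, []
push(37) -> [37]
push(41) -> [37, 41]
push(11) -> [37, 41, 11]

Final stack: [37, 41, 11]


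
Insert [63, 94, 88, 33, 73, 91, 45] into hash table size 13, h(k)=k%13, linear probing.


Insert 63: h=11 -> slot 11
Insert 94: h=3 -> slot 3
Insert 88: h=10 -> slot 10
Insert 33: h=7 -> slot 7
Insert 73: h=8 -> slot 8
Insert 91: h=0 -> slot 0
Insert 45: h=6 -> slot 6

Table: [91, None, None, 94, None, None, 45, 33, 73, None, 88, 63, None]


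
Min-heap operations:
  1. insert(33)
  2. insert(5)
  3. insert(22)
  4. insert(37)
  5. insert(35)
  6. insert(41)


insert(33) -> [33]
insert(5) -> [5, 33]
insert(22) -> [5, 33, 22]
insert(37) -> [5, 33, 22, 37]
insert(35) -> [5, 33, 22, 37, 35]
insert(41) -> [5, 33, 22, 37, 35, 41]

Final heap: [5, 33, 22, 37, 35, 41]


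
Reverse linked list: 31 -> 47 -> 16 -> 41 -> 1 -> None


Step 1: curr=31, set curr.next=prev(None) | reversed so far: 31
Step 2: curr=47, set curr.next=prev(31) | reversed so far: 47 -> 31
Step 3: curr=16, set curr.next=prev(47) | reversed so far: 16 -> 47 -> 31
Step 4: curr=41, set curr.next=prev(16) | reversed so far: 41 -> 16 -> 47 -> 31
Step 5: curr=1, set curr.next=prev(41) | reversed so far: 1 -> 41 -> 16 -> 47 -> 31

1 -> 41 -> 16 -> 47 -> 31 -> None


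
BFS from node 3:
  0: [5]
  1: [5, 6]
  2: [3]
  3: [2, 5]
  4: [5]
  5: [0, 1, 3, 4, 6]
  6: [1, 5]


Visit 3, enqueue [2, 5]
Visit 2, enqueue []
Visit 5, enqueue [0, 1, 4, 6]
Visit 0, enqueue []
Visit 1, enqueue []
Visit 4, enqueue []
Visit 6, enqueue []

BFS order: [3, 2, 5, 0, 1, 4, 6]


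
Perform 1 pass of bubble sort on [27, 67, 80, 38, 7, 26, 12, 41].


Initial: [27, 67, 80, 38, 7, 26, 12, 41]
Pass 1: [27, 67, 38, 7, 26, 12, 41, 80] (5 swaps)

After 1 pass: [27, 67, 38, 7, 26, 12, 41, 80]


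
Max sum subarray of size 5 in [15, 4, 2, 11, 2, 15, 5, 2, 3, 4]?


[0:5]: 34
[1:6]: 34
[2:7]: 35
[3:8]: 35
[4:9]: 27
[5:10]: 29

Max: 35 at [2:7]


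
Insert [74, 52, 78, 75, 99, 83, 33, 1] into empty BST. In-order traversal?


Insert 74: root
Insert 52: L from 74
Insert 78: R from 74
Insert 75: R from 74 -> L from 78
Insert 99: R from 74 -> R from 78
Insert 83: R from 74 -> R from 78 -> L from 99
Insert 33: L from 74 -> L from 52
Insert 1: L from 74 -> L from 52 -> L from 33

In-order: [1, 33, 52, 74, 75, 78, 83, 99]


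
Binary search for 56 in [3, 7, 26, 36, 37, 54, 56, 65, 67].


Step 1: lo=0, hi=8, mid=4, val=37
Step 2: lo=5, hi=8, mid=6, val=56

Found at index 6


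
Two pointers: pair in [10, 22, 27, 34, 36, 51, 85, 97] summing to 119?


lo=0(10)+hi=7(97)=107
lo=1(22)+hi=7(97)=119

Yes: 22+97=119


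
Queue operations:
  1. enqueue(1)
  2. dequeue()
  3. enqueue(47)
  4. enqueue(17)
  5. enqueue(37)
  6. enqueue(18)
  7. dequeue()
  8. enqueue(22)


enqueue(1) -> [1]
dequeue()->1, []
enqueue(47) -> [47]
enqueue(17) -> [47, 17]
enqueue(37) -> [47, 17, 37]
enqueue(18) -> [47, 17, 37, 18]
dequeue()->47, [17, 37, 18]
enqueue(22) -> [17, 37, 18, 22]

Final queue: [17, 37, 18, 22]


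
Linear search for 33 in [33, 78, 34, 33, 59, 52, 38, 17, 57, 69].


i=0: 33==33 found!

Found at 0, 1 comps


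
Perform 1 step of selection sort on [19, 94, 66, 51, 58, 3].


Initial: [19, 94, 66, 51, 58, 3]
Step 1: min=3 at 5
  Swap: [3, 94, 66, 51, 58, 19]

After 1 step: [3, 94, 66, 51, 58, 19]


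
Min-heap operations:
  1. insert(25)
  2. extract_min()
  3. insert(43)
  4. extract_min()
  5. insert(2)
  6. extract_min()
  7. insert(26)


insert(25) -> [25]
extract_min()->25, []
insert(43) -> [43]
extract_min()->43, []
insert(2) -> [2]
extract_min()->2, []
insert(26) -> [26]

Final heap: [26]


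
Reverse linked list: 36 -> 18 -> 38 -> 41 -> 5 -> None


Step 1: curr=36, set curr.next=prev(None) | reversed so far: 36
Step 2: curr=18, set curr.next=prev(36) | reversed so far: 18 -> 36
Step 3: curr=38, set curr.next=prev(18) | reversed so far: 38 -> 18 -> 36
Step 4: curr=41, set curr.next=prev(38) | reversed so far: 41 -> 38 -> 18 -> 36
Step 5: curr=5, set curr.next=prev(41) | reversed so far: 5 -> 41 -> 38 -> 18 -> 36

5 -> 41 -> 38 -> 18 -> 36 -> None


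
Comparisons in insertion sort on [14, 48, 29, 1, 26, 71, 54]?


Algorithm: insertion sort
Input: [14, 48, 29, 1, 26, 71, 54]
Sorted: [1, 14, 26, 29, 48, 54, 71]

12


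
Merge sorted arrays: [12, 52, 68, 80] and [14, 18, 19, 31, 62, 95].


Take 12 from A
Take 14 from B
Take 18 from B
Take 19 from B
Take 31 from B
Take 52 from A
Take 62 from B
Take 68 from A
Take 80 from A

Merged: [12, 14, 18, 19, 31, 52, 62, 68, 80, 95]


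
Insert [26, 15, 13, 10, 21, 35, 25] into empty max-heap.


Insert 26: [26]
Insert 15: [26, 15]
Insert 13: [26, 15, 13]
Insert 10: [26, 15, 13, 10]
Insert 21: [26, 21, 13, 10, 15]
Insert 35: [35, 21, 26, 10, 15, 13]
Insert 25: [35, 21, 26, 10, 15, 13, 25]

Final heap: [35, 21, 26, 10, 15, 13, 25]


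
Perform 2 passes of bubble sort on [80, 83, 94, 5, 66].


Initial: [80, 83, 94, 5, 66]
Pass 1: [80, 83, 5, 66, 94] (2 swaps)
Pass 2: [80, 5, 66, 83, 94] (2 swaps)

After 2 passes: [80, 5, 66, 83, 94]


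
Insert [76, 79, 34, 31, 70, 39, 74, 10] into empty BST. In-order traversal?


Insert 76: root
Insert 79: R from 76
Insert 34: L from 76
Insert 31: L from 76 -> L from 34
Insert 70: L from 76 -> R from 34
Insert 39: L from 76 -> R from 34 -> L from 70
Insert 74: L from 76 -> R from 34 -> R from 70
Insert 10: L from 76 -> L from 34 -> L from 31

In-order: [10, 31, 34, 39, 70, 74, 76, 79]


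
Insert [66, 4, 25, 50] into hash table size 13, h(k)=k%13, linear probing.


Insert 66: h=1 -> slot 1
Insert 4: h=4 -> slot 4
Insert 25: h=12 -> slot 12
Insert 50: h=11 -> slot 11

Table: [None, 66, None, None, 4, None, None, None, None, None, None, 50, 25]


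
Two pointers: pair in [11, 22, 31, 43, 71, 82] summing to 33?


lo=0(11)+hi=5(82)=93
lo=0(11)+hi=4(71)=82
lo=0(11)+hi=3(43)=54
lo=0(11)+hi=2(31)=42
lo=0(11)+hi=1(22)=33

Yes: 11+22=33


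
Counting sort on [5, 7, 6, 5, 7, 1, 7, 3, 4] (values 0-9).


Input: [5, 7, 6, 5, 7, 1, 7, 3, 4]
Counts: [0, 1, 0, 1, 1, 2, 1, 3, 0, 0]

Sorted: [1, 3, 4, 5, 5, 6, 7, 7, 7]


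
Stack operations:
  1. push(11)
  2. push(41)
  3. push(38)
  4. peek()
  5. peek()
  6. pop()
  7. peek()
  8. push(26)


push(11) -> [11]
push(41) -> [11, 41]
push(38) -> [11, 41, 38]
peek()->38
peek()->38
pop()->38, [11, 41]
peek()->41
push(26) -> [11, 41, 26]

Final stack: [11, 41, 26]


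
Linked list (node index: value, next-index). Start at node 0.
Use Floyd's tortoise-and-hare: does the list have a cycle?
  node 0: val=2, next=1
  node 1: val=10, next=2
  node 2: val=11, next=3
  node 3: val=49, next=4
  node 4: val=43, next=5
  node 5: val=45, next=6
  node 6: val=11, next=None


Floyd's tortoise (slow, +1) and hare (fast, +2):
  init: slow=0, fast=0
  step 1: slow=1, fast=2
  step 2: slow=2, fast=4
  step 3: slow=3, fast=6
  step 4: fast -> None, no cycle

Cycle: no


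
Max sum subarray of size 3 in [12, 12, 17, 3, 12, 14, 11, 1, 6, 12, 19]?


[0:3]: 41
[1:4]: 32
[2:5]: 32
[3:6]: 29
[4:7]: 37
[5:8]: 26
[6:9]: 18
[7:10]: 19
[8:11]: 37

Max: 41 at [0:3]


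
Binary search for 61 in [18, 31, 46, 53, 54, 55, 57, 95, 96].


Step 1: lo=0, hi=8, mid=4, val=54
Step 2: lo=5, hi=8, mid=6, val=57
Step 3: lo=7, hi=8, mid=7, val=95

Not found


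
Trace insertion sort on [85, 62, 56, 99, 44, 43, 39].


Initial: [85, 62, 56, 99, 44, 43, 39]
Insert 62: [62, 85, 56, 99, 44, 43, 39]
Insert 56: [56, 62, 85, 99, 44, 43, 39]
Insert 99: [56, 62, 85, 99, 44, 43, 39]
Insert 44: [44, 56, 62, 85, 99, 43, 39]
Insert 43: [43, 44, 56, 62, 85, 99, 39]
Insert 39: [39, 43, 44, 56, 62, 85, 99]

Sorted: [39, 43, 44, 56, 62, 85, 99]


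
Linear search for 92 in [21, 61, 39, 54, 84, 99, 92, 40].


i=0: 21!=92
i=1: 61!=92
i=2: 39!=92
i=3: 54!=92
i=4: 84!=92
i=5: 99!=92
i=6: 92==92 found!

Found at 6, 7 comps


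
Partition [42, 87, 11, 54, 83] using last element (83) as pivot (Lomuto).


Pivot: 83
  42 <= 83: advance i (no swap)
  11 <= 83: swap -> [42, 11, 87, 54, 83]
  54 <= 83: swap -> [42, 11, 54, 87, 83]
Place pivot at 3: [42, 11, 54, 83, 87]

Partitioned: [42, 11, 54, 83, 87]


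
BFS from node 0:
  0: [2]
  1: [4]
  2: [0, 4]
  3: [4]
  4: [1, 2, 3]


Visit 0, enqueue [2]
Visit 2, enqueue [4]
Visit 4, enqueue [1, 3]
Visit 1, enqueue []
Visit 3, enqueue []

BFS order: [0, 2, 4, 1, 3]


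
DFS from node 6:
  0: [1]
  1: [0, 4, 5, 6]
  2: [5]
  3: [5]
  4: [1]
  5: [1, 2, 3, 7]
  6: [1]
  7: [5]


Visit 6, push [1]
Visit 1, push [5, 4, 0]
Visit 0, push []
Visit 4, push []
Visit 5, push [7, 3, 2]
Visit 2, push []
Visit 3, push []
Visit 7, push []

DFS order: [6, 1, 0, 4, 5, 2, 3, 7]


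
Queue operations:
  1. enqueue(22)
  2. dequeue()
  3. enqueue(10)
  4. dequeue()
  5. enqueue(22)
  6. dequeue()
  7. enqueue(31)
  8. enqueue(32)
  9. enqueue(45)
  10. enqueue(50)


enqueue(22) -> [22]
dequeue()->22, []
enqueue(10) -> [10]
dequeue()->10, []
enqueue(22) -> [22]
dequeue()->22, []
enqueue(31) -> [31]
enqueue(32) -> [31, 32]
enqueue(45) -> [31, 32, 45]
enqueue(50) -> [31, 32, 45, 50]

Final queue: [31, 32, 45, 50]


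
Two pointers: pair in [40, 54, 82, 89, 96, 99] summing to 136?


lo=0(40)+hi=5(99)=139
lo=0(40)+hi=4(96)=136

Yes: 40+96=136


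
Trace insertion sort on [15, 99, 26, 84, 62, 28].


Initial: [15, 99, 26, 84, 62, 28]
Insert 99: [15, 99, 26, 84, 62, 28]
Insert 26: [15, 26, 99, 84, 62, 28]
Insert 84: [15, 26, 84, 99, 62, 28]
Insert 62: [15, 26, 62, 84, 99, 28]
Insert 28: [15, 26, 28, 62, 84, 99]

Sorted: [15, 26, 28, 62, 84, 99]


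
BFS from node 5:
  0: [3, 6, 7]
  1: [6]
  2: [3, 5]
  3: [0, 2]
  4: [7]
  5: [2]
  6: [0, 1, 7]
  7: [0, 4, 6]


Visit 5, enqueue [2]
Visit 2, enqueue [3]
Visit 3, enqueue [0]
Visit 0, enqueue [6, 7]
Visit 6, enqueue [1]
Visit 7, enqueue [4]
Visit 1, enqueue []
Visit 4, enqueue []

BFS order: [5, 2, 3, 0, 6, 7, 1, 4]


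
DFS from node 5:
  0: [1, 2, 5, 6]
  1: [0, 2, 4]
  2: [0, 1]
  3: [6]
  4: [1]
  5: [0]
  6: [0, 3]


Visit 5, push [0]
Visit 0, push [6, 2, 1]
Visit 1, push [4, 2]
Visit 2, push []
Visit 4, push []
Visit 6, push [3]
Visit 3, push []

DFS order: [5, 0, 1, 2, 4, 6, 3]


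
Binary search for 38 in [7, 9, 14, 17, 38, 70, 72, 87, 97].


Step 1: lo=0, hi=8, mid=4, val=38

Found at index 4


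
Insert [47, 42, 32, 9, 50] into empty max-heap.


Insert 47: [47]
Insert 42: [47, 42]
Insert 32: [47, 42, 32]
Insert 9: [47, 42, 32, 9]
Insert 50: [50, 47, 32, 9, 42]

Final heap: [50, 47, 32, 9, 42]


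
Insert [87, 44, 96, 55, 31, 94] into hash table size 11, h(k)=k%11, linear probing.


Insert 87: h=10 -> slot 10
Insert 44: h=0 -> slot 0
Insert 96: h=8 -> slot 8
Insert 55: h=0, 1 probes -> slot 1
Insert 31: h=9 -> slot 9
Insert 94: h=6 -> slot 6

Table: [44, 55, None, None, None, None, 94, None, 96, 31, 87]


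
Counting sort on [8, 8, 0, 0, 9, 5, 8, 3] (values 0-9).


Input: [8, 8, 0, 0, 9, 5, 8, 3]
Counts: [2, 0, 0, 1, 0, 1, 0, 0, 3, 1]

Sorted: [0, 0, 3, 5, 8, 8, 8, 9]


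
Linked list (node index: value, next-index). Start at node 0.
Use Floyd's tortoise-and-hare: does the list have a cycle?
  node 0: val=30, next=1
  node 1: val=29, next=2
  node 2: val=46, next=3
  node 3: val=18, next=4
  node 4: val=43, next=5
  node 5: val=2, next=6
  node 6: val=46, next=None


Floyd's tortoise (slow, +1) and hare (fast, +2):
  init: slow=0, fast=0
  step 1: slow=1, fast=2
  step 2: slow=2, fast=4
  step 3: slow=3, fast=6
  step 4: fast -> None, no cycle

Cycle: no


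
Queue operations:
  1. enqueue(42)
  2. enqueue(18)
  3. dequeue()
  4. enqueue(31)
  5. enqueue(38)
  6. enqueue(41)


enqueue(42) -> [42]
enqueue(18) -> [42, 18]
dequeue()->42, [18]
enqueue(31) -> [18, 31]
enqueue(38) -> [18, 31, 38]
enqueue(41) -> [18, 31, 38, 41]

Final queue: [18, 31, 38, 41]


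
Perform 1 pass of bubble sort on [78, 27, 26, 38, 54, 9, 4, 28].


Initial: [78, 27, 26, 38, 54, 9, 4, 28]
Pass 1: [27, 26, 38, 54, 9, 4, 28, 78] (7 swaps)

After 1 pass: [27, 26, 38, 54, 9, 4, 28, 78]


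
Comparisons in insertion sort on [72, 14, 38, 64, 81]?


Algorithm: insertion sort
Input: [72, 14, 38, 64, 81]
Sorted: [14, 38, 64, 72, 81]

6


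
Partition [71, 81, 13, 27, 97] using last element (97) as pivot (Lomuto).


Pivot: 97
  71 <= 97: advance i (no swap)
  81 <= 97: advance i (no swap)
  13 <= 97: advance i (no swap)
  27 <= 97: advance i (no swap)
Place pivot at 4: [71, 81, 13, 27, 97]

Partitioned: [71, 81, 13, 27, 97]


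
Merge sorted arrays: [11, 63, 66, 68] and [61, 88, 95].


Take 11 from A
Take 61 from B
Take 63 from A
Take 66 from A
Take 68 from A

Merged: [11, 61, 63, 66, 68, 88, 95]


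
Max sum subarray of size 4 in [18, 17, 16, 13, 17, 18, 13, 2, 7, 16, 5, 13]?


[0:4]: 64
[1:5]: 63
[2:6]: 64
[3:7]: 61
[4:8]: 50
[5:9]: 40
[6:10]: 38
[7:11]: 30
[8:12]: 41

Max: 64 at [0:4]


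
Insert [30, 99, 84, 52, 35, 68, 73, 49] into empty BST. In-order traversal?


Insert 30: root
Insert 99: R from 30
Insert 84: R from 30 -> L from 99
Insert 52: R from 30 -> L from 99 -> L from 84
Insert 35: R from 30 -> L from 99 -> L from 84 -> L from 52
Insert 68: R from 30 -> L from 99 -> L from 84 -> R from 52
Insert 73: R from 30 -> L from 99 -> L from 84 -> R from 52 -> R from 68
Insert 49: R from 30 -> L from 99 -> L from 84 -> L from 52 -> R from 35

In-order: [30, 35, 49, 52, 68, 73, 84, 99]


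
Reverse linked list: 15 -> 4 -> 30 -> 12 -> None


Step 1: curr=15, set curr.next=prev(None) | reversed so far: 15
Step 2: curr=4, set curr.next=prev(15) | reversed so far: 4 -> 15
Step 3: curr=30, set curr.next=prev(4) | reversed so far: 30 -> 4 -> 15
Step 4: curr=12, set curr.next=prev(30) | reversed so far: 12 -> 30 -> 4 -> 15

12 -> 30 -> 4 -> 15 -> None


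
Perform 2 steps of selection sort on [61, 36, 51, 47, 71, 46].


Initial: [61, 36, 51, 47, 71, 46]
Step 1: min=36 at 1
  Swap: [36, 61, 51, 47, 71, 46]
Step 2: min=46 at 5
  Swap: [36, 46, 51, 47, 71, 61]

After 2 steps: [36, 46, 51, 47, 71, 61]


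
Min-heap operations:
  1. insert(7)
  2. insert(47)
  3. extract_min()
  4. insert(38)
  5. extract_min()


insert(7) -> [7]
insert(47) -> [7, 47]
extract_min()->7, [47]
insert(38) -> [38, 47]
extract_min()->38, [47]

Final heap: [47]


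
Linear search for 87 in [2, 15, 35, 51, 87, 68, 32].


i=0: 2!=87
i=1: 15!=87
i=2: 35!=87
i=3: 51!=87
i=4: 87==87 found!

Found at 4, 5 comps


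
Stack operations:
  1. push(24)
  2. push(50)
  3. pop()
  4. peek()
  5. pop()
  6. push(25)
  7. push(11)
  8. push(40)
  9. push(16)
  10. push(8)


push(24) -> [24]
push(50) -> [24, 50]
pop()->50, [24]
peek()->24
pop()->24, []
push(25) -> [25]
push(11) -> [25, 11]
push(40) -> [25, 11, 40]
push(16) -> [25, 11, 40, 16]
push(8) -> [25, 11, 40, 16, 8]

Final stack: [25, 11, 40, 16, 8]


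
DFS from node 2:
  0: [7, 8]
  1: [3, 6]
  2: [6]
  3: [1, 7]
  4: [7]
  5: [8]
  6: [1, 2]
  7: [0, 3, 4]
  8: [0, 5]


Visit 2, push [6]
Visit 6, push [1]
Visit 1, push [3]
Visit 3, push [7]
Visit 7, push [4, 0]
Visit 0, push [8]
Visit 8, push [5]
Visit 5, push []
Visit 4, push []

DFS order: [2, 6, 1, 3, 7, 0, 8, 5, 4]


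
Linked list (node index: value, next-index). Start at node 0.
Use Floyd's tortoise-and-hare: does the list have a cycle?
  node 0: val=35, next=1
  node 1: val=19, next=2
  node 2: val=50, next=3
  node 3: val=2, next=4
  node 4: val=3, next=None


Floyd's tortoise (slow, +1) and hare (fast, +2):
  init: slow=0, fast=0
  step 1: slow=1, fast=2
  step 2: slow=2, fast=4
  step 3: fast -> None, no cycle

Cycle: no


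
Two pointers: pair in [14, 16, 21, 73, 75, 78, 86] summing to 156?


lo=0(14)+hi=6(86)=100
lo=1(16)+hi=6(86)=102
lo=2(21)+hi=6(86)=107
lo=3(73)+hi=6(86)=159
lo=3(73)+hi=5(78)=151
lo=4(75)+hi=5(78)=153

No pair found


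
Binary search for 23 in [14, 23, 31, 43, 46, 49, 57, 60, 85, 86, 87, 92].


Step 1: lo=0, hi=11, mid=5, val=49
Step 2: lo=0, hi=4, mid=2, val=31
Step 3: lo=0, hi=1, mid=0, val=14
Step 4: lo=1, hi=1, mid=1, val=23

Found at index 1


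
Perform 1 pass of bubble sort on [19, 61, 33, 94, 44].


Initial: [19, 61, 33, 94, 44]
Pass 1: [19, 33, 61, 44, 94] (2 swaps)

After 1 pass: [19, 33, 61, 44, 94]


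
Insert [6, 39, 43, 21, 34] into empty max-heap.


Insert 6: [6]
Insert 39: [39, 6]
Insert 43: [43, 6, 39]
Insert 21: [43, 21, 39, 6]
Insert 34: [43, 34, 39, 6, 21]

Final heap: [43, 34, 39, 6, 21]


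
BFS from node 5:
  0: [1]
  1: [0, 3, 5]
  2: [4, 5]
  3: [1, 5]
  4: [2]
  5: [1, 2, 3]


Visit 5, enqueue [1, 2, 3]
Visit 1, enqueue [0]
Visit 2, enqueue [4]
Visit 3, enqueue []
Visit 0, enqueue []
Visit 4, enqueue []

BFS order: [5, 1, 2, 3, 0, 4]


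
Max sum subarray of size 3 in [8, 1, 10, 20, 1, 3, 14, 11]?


[0:3]: 19
[1:4]: 31
[2:5]: 31
[3:6]: 24
[4:7]: 18
[5:8]: 28

Max: 31 at [1:4]


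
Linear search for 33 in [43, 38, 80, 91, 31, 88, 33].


i=0: 43!=33
i=1: 38!=33
i=2: 80!=33
i=3: 91!=33
i=4: 31!=33
i=5: 88!=33
i=6: 33==33 found!

Found at 6, 7 comps


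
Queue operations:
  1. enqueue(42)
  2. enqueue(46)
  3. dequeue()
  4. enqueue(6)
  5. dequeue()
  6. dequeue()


enqueue(42) -> [42]
enqueue(46) -> [42, 46]
dequeue()->42, [46]
enqueue(6) -> [46, 6]
dequeue()->46, [6]
dequeue()->6, []

Final queue: []


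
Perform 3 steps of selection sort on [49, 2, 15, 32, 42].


Initial: [49, 2, 15, 32, 42]
Step 1: min=2 at 1
  Swap: [2, 49, 15, 32, 42]
Step 2: min=15 at 2
  Swap: [2, 15, 49, 32, 42]
Step 3: min=32 at 3
  Swap: [2, 15, 32, 49, 42]

After 3 steps: [2, 15, 32, 49, 42]


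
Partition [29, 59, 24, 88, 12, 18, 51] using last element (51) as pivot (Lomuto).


Pivot: 51
  29 <= 51: advance i (no swap)
  24 <= 51: swap -> [29, 24, 59, 88, 12, 18, 51]
  12 <= 51: swap -> [29, 24, 12, 88, 59, 18, 51]
  18 <= 51: swap -> [29, 24, 12, 18, 59, 88, 51]
Place pivot at 4: [29, 24, 12, 18, 51, 88, 59]

Partitioned: [29, 24, 12, 18, 51, 88, 59]


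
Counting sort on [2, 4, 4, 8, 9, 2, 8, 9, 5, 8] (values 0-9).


Input: [2, 4, 4, 8, 9, 2, 8, 9, 5, 8]
Counts: [0, 0, 2, 0, 2, 1, 0, 0, 3, 2]

Sorted: [2, 2, 4, 4, 5, 8, 8, 8, 9, 9]


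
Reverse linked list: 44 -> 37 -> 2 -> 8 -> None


Step 1: curr=44, set curr.next=prev(None) | reversed so far: 44
Step 2: curr=37, set curr.next=prev(44) | reversed so far: 37 -> 44
Step 3: curr=2, set curr.next=prev(37) | reversed so far: 2 -> 37 -> 44
Step 4: curr=8, set curr.next=prev(2) | reversed so far: 8 -> 2 -> 37 -> 44

8 -> 2 -> 37 -> 44 -> None


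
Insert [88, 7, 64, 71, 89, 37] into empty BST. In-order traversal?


Insert 88: root
Insert 7: L from 88
Insert 64: L from 88 -> R from 7
Insert 71: L from 88 -> R from 7 -> R from 64
Insert 89: R from 88
Insert 37: L from 88 -> R from 7 -> L from 64

In-order: [7, 37, 64, 71, 88, 89]


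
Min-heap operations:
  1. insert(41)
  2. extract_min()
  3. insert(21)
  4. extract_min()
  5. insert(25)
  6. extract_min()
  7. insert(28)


insert(41) -> [41]
extract_min()->41, []
insert(21) -> [21]
extract_min()->21, []
insert(25) -> [25]
extract_min()->25, []
insert(28) -> [28]

Final heap: [28]


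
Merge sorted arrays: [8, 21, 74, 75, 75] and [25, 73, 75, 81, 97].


Take 8 from A
Take 21 from A
Take 25 from B
Take 73 from B
Take 74 from A
Take 75 from A
Take 75 from A

Merged: [8, 21, 25, 73, 74, 75, 75, 75, 81, 97]


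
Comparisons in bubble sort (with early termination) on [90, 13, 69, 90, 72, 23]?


Algorithm: bubble sort (with early termination)
Input: [90, 13, 69, 90, 72, 23]
Sorted: [13, 23, 69, 72, 90, 90]

15


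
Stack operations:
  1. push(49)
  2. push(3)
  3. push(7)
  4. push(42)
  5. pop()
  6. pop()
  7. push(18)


push(49) -> [49]
push(3) -> [49, 3]
push(7) -> [49, 3, 7]
push(42) -> [49, 3, 7, 42]
pop()->42, [49, 3, 7]
pop()->7, [49, 3]
push(18) -> [49, 3, 18]

Final stack: [49, 3, 18]


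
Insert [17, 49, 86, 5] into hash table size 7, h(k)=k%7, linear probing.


Insert 17: h=3 -> slot 3
Insert 49: h=0 -> slot 0
Insert 86: h=2 -> slot 2
Insert 5: h=5 -> slot 5

Table: [49, None, 86, 17, None, 5, None]


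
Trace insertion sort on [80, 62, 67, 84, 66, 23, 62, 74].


Initial: [80, 62, 67, 84, 66, 23, 62, 74]
Insert 62: [62, 80, 67, 84, 66, 23, 62, 74]
Insert 67: [62, 67, 80, 84, 66, 23, 62, 74]
Insert 84: [62, 67, 80, 84, 66, 23, 62, 74]
Insert 66: [62, 66, 67, 80, 84, 23, 62, 74]
Insert 23: [23, 62, 66, 67, 80, 84, 62, 74]
Insert 62: [23, 62, 62, 66, 67, 80, 84, 74]
Insert 74: [23, 62, 62, 66, 67, 74, 80, 84]

Sorted: [23, 62, 62, 66, 67, 74, 80, 84]


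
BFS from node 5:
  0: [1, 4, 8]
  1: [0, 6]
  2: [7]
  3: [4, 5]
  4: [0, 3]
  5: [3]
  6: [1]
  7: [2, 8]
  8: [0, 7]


Visit 5, enqueue [3]
Visit 3, enqueue [4]
Visit 4, enqueue [0]
Visit 0, enqueue [1, 8]
Visit 1, enqueue [6]
Visit 8, enqueue [7]
Visit 6, enqueue []
Visit 7, enqueue [2]
Visit 2, enqueue []

BFS order: [5, 3, 4, 0, 1, 8, 6, 7, 2]


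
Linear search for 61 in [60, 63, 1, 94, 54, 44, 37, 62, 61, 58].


i=0: 60!=61
i=1: 63!=61
i=2: 1!=61
i=3: 94!=61
i=4: 54!=61
i=5: 44!=61
i=6: 37!=61
i=7: 62!=61
i=8: 61==61 found!

Found at 8, 9 comps


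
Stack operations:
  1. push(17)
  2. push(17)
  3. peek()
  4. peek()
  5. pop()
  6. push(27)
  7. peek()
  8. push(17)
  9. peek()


push(17) -> [17]
push(17) -> [17, 17]
peek()->17
peek()->17
pop()->17, [17]
push(27) -> [17, 27]
peek()->27
push(17) -> [17, 27, 17]
peek()->17

Final stack: [17, 27, 17]


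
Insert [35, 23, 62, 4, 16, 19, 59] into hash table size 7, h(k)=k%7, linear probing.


Insert 35: h=0 -> slot 0
Insert 23: h=2 -> slot 2
Insert 62: h=6 -> slot 6
Insert 4: h=4 -> slot 4
Insert 16: h=2, 1 probes -> slot 3
Insert 19: h=5 -> slot 5
Insert 59: h=3, 5 probes -> slot 1

Table: [35, 59, 23, 16, 4, 19, 62]


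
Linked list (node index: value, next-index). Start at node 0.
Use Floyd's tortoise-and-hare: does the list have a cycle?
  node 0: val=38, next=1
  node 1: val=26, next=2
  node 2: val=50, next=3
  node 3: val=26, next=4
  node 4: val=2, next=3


Floyd's tortoise (slow, +1) and hare (fast, +2):
  init: slow=0, fast=0
  step 1: slow=1, fast=2
  step 2: slow=2, fast=4
  step 3: slow=3, fast=4
  step 4: slow=4, fast=4
  slow == fast at node 4: cycle detected

Cycle: yes


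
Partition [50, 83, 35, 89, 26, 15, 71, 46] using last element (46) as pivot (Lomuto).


Pivot: 46
  35 <= 46: swap -> [35, 83, 50, 89, 26, 15, 71, 46]
  26 <= 46: swap -> [35, 26, 50, 89, 83, 15, 71, 46]
  15 <= 46: swap -> [35, 26, 15, 89, 83, 50, 71, 46]
Place pivot at 3: [35, 26, 15, 46, 83, 50, 71, 89]

Partitioned: [35, 26, 15, 46, 83, 50, 71, 89]


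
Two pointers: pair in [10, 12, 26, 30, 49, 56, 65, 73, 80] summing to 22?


lo=0(10)+hi=8(80)=90
lo=0(10)+hi=7(73)=83
lo=0(10)+hi=6(65)=75
lo=0(10)+hi=5(56)=66
lo=0(10)+hi=4(49)=59
lo=0(10)+hi=3(30)=40
lo=0(10)+hi=2(26)=36
lo=0(10)+hi=1(12)=22

Yes: 10+12=22


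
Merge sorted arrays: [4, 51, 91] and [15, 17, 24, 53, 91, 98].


Take 4 from A
Take 15 from B
Take 17 from B
Take 24 from B
Take 51 from A
Take 53 from B
Take 91 from A

Merged: [4, 15, 17, 24, 51, 53, 91, 91, 98]


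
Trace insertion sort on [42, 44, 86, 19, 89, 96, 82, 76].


Initial: [42, 44, 86, 19, 89, 96, 82, 76]
Insert 44: [42, 44, 86, 19, 89, 96, 82, 76]
Insert 86: [42, 44, 86, 19, 89, 96, 82, 76]
Insert 19: [19, 42, 44, 86, 89, 96, 82, 76]
Insert 89: [19, 42, 44, 86, 89, 96, 82, 76]
Insert 96: [19, 42, 44, 86, 89, 96, 82, 76]
Insert 82: [19, 42, 44, 82, 86, 89, 96, 76]
Insert 76: [19, 42, 44, 76, 82, 86, 89, 96]

Sorted: [19, 42, 44, 76, 82, 86, 89, 96]


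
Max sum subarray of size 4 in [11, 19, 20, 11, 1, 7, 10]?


[0:4]: 61
[1:5]: 51
[2:6]: 39
[3:7]: 29

Max: 61 at [0:4]


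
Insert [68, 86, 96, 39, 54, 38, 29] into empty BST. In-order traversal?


Insert 68: root
Insert 86: R from 68
Insert 96: R from 68 -> R from 86
Insert 39: L from 68
Insert 54: L from 68 -> R from 39
Insert 38: L from 68 -> L from 39
Insert 29: L from 68 -> L from 39 -> L from 38

In-order: [29, 38, 39, 54, 68, 86, 96]


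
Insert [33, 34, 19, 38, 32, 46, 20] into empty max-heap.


Insert 33: [33]
Insert 34: [34, 33]
Insert 19: [34, 33, 19]
Insert 38: [38, 34, 19, 33]
Insert 32: [38, 34, 19, 33, 32]
Insert 46: [46, 34, 38, 33, 32, 19]
Insert 20: [46, 34, 38, 33, 32, 19, 20]

Final heap: [46, 34, 38, 33, 32, 19, 20]


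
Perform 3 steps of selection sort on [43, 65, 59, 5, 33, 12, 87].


Initial: [43, 65, 59, 5, 33, 12, 87]
Step 1: min=5 at 3
  Swap: [5, 65, 59, 43, 33, 12, 87]
Step 2: min=12 at 5
  Swap: [5, 12, 59, 43, 33, 65, 87]
Step 3: min=33 at 4
  Swap: [5, 12, 33, 43, 59, 65, 87]

After 3 steps: [5, 12, 33, 43, 59, 65, 87]


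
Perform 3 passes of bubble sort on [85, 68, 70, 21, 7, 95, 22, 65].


Initial: [85, 68, 70, 21, 7, 95, 22, 65]
Pass 1: [68, 70, 21, 7, 85, 22, 65, 95] (6 swaps)
Pass 2: [68, 21, 7, 70, 22, 65, 85, 95] (4 swaps)
Pass 3: [21, 7, 68, 22, 65, 70, 85, 95] (4 swaps)

After 3 passes: [21, 7, 68, 22, 65, 70, 85, 95]


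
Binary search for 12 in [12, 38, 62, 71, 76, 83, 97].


Step 1: lo=0, hi=6, mid=3, val=71
Step 2: lo=0, hi=2, mid=1, val=38
Step 3: lo=0, hi=0, mid=0, val=12

Found at index 0


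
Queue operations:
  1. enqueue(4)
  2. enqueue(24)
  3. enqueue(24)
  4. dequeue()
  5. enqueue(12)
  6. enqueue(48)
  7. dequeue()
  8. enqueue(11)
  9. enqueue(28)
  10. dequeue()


enqueue(4) -> [4]
enqueue(24) -> [4, 24]
enqueue(24) -> [4, 24, 24]
dequeue()->4, [24, 24]
enqueue(12) -> [24, 24, 12]
enqueue(48) -> [24, 24, 12, 48]
dequeue()->24, [24, 12, 48]
enqueue(11) -> [24, 12, 48, 11]
enqueue(28) -> [24, 12, 48, 11, 28]
dequeue()->24, [12, 48, 11, 28]

Final queue: [12, 48, 11, 28]


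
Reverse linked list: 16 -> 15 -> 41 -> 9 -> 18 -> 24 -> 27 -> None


Step 1: curr=16, set curr.next=prev(None) | reversed so far: 16
Step 2: curr=15, set curr.next=prev(16) | reversed so far: 15 -> 16
Step 3: curr=41, set curr.next=prev(15) | reversed so far: 41 -> 15 -> 16
Step 4: curr=9, set curr.next=prev(41) | reversed so far: 9 -> 41 -> 15 -> 16
Step 5: curr=18, set curr.next=prev(9) | reversed so far: 18 -> 9 -> 41 -> 15 -> 16
Step 6: curr=24, set curr.next=prev(18) | reversed so far: 24 -> 18 -> 9 -> 41 -> 15 -> 16
Step 7: curr=27, set curr.next=prev(24) | reversed so far: 27 -> 24 -> 18 -> 9 -> 41 -> 15 -> 16

27 -> 24 -> 18 -> 9 -> 41 -> 15 -> 16 -> None


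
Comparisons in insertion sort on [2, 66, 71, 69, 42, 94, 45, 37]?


Algorithm: insertion sort
Input: [2, 66, 71, 69, 42, 94, 45, 37]
Sorted: [2, 37, 42, 45, 66, 69, 71, 94]

21


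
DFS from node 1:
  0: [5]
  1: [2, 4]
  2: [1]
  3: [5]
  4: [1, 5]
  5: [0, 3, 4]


Visit 1, push [4, 2]
Visit 2, push []
Visit 4, push [5]
Visit 5, push [3, 0]
Visit 0, push []
Visit 3, push []

DFS order: [1, 2, 4, 5, 0, 3]


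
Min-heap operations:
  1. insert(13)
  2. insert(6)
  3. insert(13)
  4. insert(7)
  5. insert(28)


insert(13) -> [13]
insert(6) -> [6, 13]
insert(13) -> [6, 13, 13]
insert(7) -> [6, 7, 13, 13]
insert(28) -> [6, 7, 13, 13, 28]

Final heap: [6, 7, 13, 13, 28]


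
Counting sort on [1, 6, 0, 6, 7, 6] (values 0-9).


Input: [1, 6, 0, 6, 7, 6]
Counts: [1, 1, 0, 0, 0, 0, 3, 1, 0, 0]

Sorted: [0, 1, 6, 6, 6, 7]


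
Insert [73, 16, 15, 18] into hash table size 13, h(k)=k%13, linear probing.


Insert 73: h=8 -> slot 8
Insert 16: h=3 -> slot 3
Insert 15: h=2 -> slot 2
Insert 18: h=5 -> slot 5

Table: [None, None, 15, 16, None, 18, None, None, 73, None, None, None, None]


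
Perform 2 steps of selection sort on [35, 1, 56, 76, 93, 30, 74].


Initial: [35, 1, 56, 76, 93, 30, 74]
Step 1: min=1 at 1
  Swap: [1, 35, 56, 76, 93, 30, 74]
Step 2: min=30 at 5
  Swap: [1, 30, 56, 76, 93, 35, 74]

After 2 steps: [1, 30, 56, 76, 93, 35, 74]


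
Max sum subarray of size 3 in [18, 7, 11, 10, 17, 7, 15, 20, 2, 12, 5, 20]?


[0:3]: 36
[1:4]: 28
[2:5]: 38
[3:6]: 34
[4:7]: 39
[5:8]: 42
[6:9]: 37
[7:10]: 34
[8:11]: 19
[9:12]: 37

Max: 42 at [5:8]


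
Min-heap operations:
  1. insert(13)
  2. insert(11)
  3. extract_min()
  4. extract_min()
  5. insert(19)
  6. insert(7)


insert(13) -> [13]
insert(11) -> [11, 13]
extract_min()->11, [13]
extract_min()->13, []
insert(19) -> [19]
insert(7) -> [7, 19]

Final heap: [7, 19]


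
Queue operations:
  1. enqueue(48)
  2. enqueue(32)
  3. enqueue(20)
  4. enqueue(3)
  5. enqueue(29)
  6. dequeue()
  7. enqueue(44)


enqueue(48) -> [48]
enqueue(32) -> [48, 32]
enqueue(20) -> [48, 32, 20]
enqueue(3) -> [48, 32, 20, 3]
enqueue(29) -> [48, 32, 20, 3, 29]
dequeue()->48, [32, 20, 3, 29]
enqueue(44) -> [32, 20, 3, 29, 44]

Final queue: [32, 20, 3, 29, 44]


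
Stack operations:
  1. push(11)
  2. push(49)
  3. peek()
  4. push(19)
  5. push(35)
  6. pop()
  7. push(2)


push(11) -> [11]
push(49) -> [11, 49]
peek()->49
push(19) -> [11, 49, 19]
push(35) -> [11, 49, 19, 35]
pop()->35, [11, 49, 19]
push(2) -> [11, 49, 19, 2]

Final stack: [11, 49, 19, 2]


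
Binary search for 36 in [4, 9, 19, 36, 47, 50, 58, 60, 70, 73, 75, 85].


Step 1: lo=0, hi=11, mid=5, val=50
Step 2: lo=0, hi=4, mid=2, val=19
Step 3: lo=3, hi=4, mid=3, val=36

Found at index 3


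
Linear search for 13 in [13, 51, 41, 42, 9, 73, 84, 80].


i=0: 13==13 found!

Found at 0, 1 comps


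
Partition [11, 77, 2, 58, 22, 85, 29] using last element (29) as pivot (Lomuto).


Pivot: 29
  11 <= 29: advance i (no swap)
  2 <= 29: swap -> [11, 2, 77, 58, 22, 85, 29]
  22 <= 29: swap -> [11, 2, 22, 58, 77, 85, 29]
Place pivot at 3: [11, 2, 22, 29, 77, 85, 58]

Partitioned: [11, 2, 22, 29, 77, 85, 58]


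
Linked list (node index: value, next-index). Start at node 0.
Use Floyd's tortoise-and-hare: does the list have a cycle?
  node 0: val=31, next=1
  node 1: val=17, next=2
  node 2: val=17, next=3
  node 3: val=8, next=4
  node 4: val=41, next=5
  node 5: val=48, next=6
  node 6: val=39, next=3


Floyd's tortoise (slow, +1) and hare (fast, +2):
  init: slow=0, fast=0
  step 1: slow=1, fast=2
  step 2: slow=2, fast=4
  step 3: slow=3, fast=6
  step 4: slow=4, fast=4
  slow == fast at node 4: cycle detected

Cycle: yes


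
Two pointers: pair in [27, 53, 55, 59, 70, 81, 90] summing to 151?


lo=0(27)+hi=6(90)=117
lo=1(53)+hi=6(90)=143
lo=2(55)+hi=6(90)=145
lo=3(59)+hi=6(90)=149
lo=4(70)+hi=6(90)=160
lo=4(70)+hi=5(81)=151

Yes: 70+81=151


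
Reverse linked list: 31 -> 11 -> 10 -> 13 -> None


Step 1: curr=31, set curr.next=prev(None) | reversed so far: 31
Step 2: curr=11, set curr.next=prev(31) | reversed so far: 11 -> 31
Step 3: curr=10, set curr.next=prev(11) | reversed so far: 10 -> 11 -> 31
Step 4: curr=13, set curr.next=prev(10) | reversed so far: 13 -> 10 -> 11 -> 31

13 -> 10 -> 11 -> 31 -> None


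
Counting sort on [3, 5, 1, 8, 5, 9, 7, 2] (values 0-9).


Input: [3, 5, 1, 8, 5, 9, 7, 2]
Counts: [0, 1, 1, 1, 0, 2, 0, 1, 1, 1]

Sorted: [1, 2, 3, 5, 5, 7, 8, 9]


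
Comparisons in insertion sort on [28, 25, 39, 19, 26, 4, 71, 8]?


Algorithm: insertion sort
Input: [28, 25, 39, 19, 26, 4, 71, 8]
Sorted: [4, 8, 19, 25, 26, 28, 39, 71]

21


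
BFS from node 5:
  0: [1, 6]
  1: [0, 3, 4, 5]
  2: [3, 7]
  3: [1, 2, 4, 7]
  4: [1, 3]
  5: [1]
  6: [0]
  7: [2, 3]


Visit 5, enqueue [1]
Visit 1, enqueue [0, 3, 4]
Visit 0, enqueue [6]
Visit 3, enqueue [2, 7]
Visit 4, enqueue []
Visit 6, enqueue []
Visit 2, enqueue []
Visit 7, enqueue []

BFS order: [5, 1, 0, 3, 4, 6, 2, 7]


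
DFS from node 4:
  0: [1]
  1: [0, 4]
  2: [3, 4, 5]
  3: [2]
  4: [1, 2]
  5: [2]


Visit 4, push [2, 1]
Visit 1, push [0]
Visit 0, push []
Visit 2, push [5, 3]
Visit 3, push []
Visit 5, push []

DFS order: [4, 1, 0, 2, 3, 5]


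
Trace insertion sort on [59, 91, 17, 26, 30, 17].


Initial: [59, 91, 17, 26, 30, 17]
Insert 91: [59, 91, 17, 26, 30, 17]
Insert 17: [17, 59, 91, 26, 30, 17]
Insert 26: [17, 26, 59, 91, 30, 17]
Insert 30: [17, 26, 30, 59, 91, 17]
Insert 17: [17, 17, 26, 30, 59, 91]

Sorted: [17, 17, 26, 30, 59, 91]


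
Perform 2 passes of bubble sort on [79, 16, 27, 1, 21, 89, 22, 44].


Initial: [79, 16, 27, 1, 21, 89, 22, 44]
Pass 1: [16, 27, 1, 21, 79, 22, 44, 89] (6 swaps)
Pass 2: [16, 1, 21, 27, 22, 44, 79, 89] (4 swaps)

After 2 passes: [16, 1, 21, 27, 22, 44, 79, 89]


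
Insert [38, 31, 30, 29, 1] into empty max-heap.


Insert 38: [38]
Insert 31: [38, 31]
Insert 30: [38, 31, 30]
Insert 29: [38, 31, 30, 29]
Insert 1: [38, 31, 30, 29, 1]

Final heap: [38, 31, 30, 29, 1]


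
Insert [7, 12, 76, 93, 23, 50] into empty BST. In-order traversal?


Insert 7: root
Insert 12: R from 7
Insert 76: R from 7 -> R from 12
Insert 93: R from 7 -> R from 12 -> R from 76
Insert 23: R from 7 -> R from 12 -> L from 76
Insert 50: R from 7 -> R from 12 -> L from 76 -> R from 23

In-order: [7, 12, 23, 50, 76, 93]


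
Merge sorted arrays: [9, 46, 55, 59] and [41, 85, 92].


Take 9 from A
Take 41 from B
Take 46 from A
Take 55 from A
Take 59 from A

Merged: [9, 41, 46, 55, 59, 85, 92]


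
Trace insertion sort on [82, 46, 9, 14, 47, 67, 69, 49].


Initial: [82, 46, 9, 14, 47, 67, 69, 49]
Insert 46: [46, 82, 9, 14, 47, 67, 69, 49]
Insert 9: [9, 46, 82, 14, 47, 67, 69, 49]
Insert 14: [9, 14, 46, 82, 47, 67, 69, 49]
Insert 47: [9, 14, 46, 47, 82, 67, 69, 49]
Insert 67: [9, 14, 46, 47, 67, 82, 69, 49]
Insert 69: [9, 14, 46, 47, 67, 69, 82, 49]
Insert 49: [9, 14, 46, 47, 49, 67, 69, 82]

Sorted: [9, 14, 46, 47, 49, 67, 69, 82]


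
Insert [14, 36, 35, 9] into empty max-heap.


Insert 14: [14]
Insert 36: [36, 14]
Insert 35: [36, 14, 35]
Insert 9: [36, 14, 35, 9]

Final heap: [36, 14, 35, 9]


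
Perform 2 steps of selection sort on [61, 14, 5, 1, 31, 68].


Initial: [61, 14, 5, 1, 31, 68]
Step 1: min=1 at 3
  Swap: [1, 14, 5, 61, 31, 68]
Step 2: min=5 at 2
  Swap: [1, 5, 14, 61, 31, 68]

After 2 steps: [1, 5, 14, 61, 31, 68]


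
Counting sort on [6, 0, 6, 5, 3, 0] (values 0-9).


Input: [6, 0, 6, 5, 3, 0]
Counts: [2, 0, 0, 1, 0, 1, 2, 0, 0, 0]

Sorted: [0, 0, 3, 5, 6, 6]


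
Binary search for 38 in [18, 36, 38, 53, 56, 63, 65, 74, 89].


Step 1: lo=0, hi=8, mid=4, val=56
Step 2: lo=0, hi=3, mid=1, val=36
Step 3: lo=2, hi=3, mid=2, val=38

Found at index 2


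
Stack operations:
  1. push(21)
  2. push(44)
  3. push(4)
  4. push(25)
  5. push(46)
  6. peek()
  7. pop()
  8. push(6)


push(21) -> [21]
push(44) -> [21, 44]
push(4) -> [21, 44, 4]
push(25) -> [21, 44, 4, 25]
push(46) -> [21, 44, 4, 25, 46]
peek()->46
pop()->46, [21, 44, 4, 25]
push(6) -> [21, 44, 4, 25, 6]

Final stack: [21, 44, 4, 25, 6]


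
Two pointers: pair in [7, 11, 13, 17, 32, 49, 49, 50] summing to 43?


lo=0(7)+hi=7(50)=57
lo=0(7)+hi=6(49)=56
lo=0(7)+hi=5(49)=56
lo=0(7)+hi=4(32)=39
lo=1(11)+hi=4(32)=43

Yes: 11+32=43


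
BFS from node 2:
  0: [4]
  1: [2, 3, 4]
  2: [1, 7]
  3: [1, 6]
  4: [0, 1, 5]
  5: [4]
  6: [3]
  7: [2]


Visit 2, enqueue [1, 7]
Visit 1, enqueue [3, 4]
Visit 7, enqueue []
Visit 3, enqueue [6]
Visit 4, enqueue [0, 5]
Visit 6, enqueue []
Visit 0, enqueue []
Visit 5, enqueue []

BFS order: [2, 1, 7, 3, 4, 6, 0, 5]


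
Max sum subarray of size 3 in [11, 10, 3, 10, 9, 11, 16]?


[0:3]: 24
[1:4]: 23
[2:5]: 22
[3:6]: 30
[4:7]: 36

Max: 36 at [4:7]


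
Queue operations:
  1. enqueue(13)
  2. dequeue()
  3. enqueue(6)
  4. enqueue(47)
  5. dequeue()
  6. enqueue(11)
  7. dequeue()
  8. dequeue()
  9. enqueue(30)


enqueue(13) -> [13]
dequeue()->13, []
enqueue(6) -> [6]
enqueue(47) -> [6, 47]
dequeue()->6, [47]
enqueue(11) -> [47, 11]
dequeue()->47, [11]
dequeue()->11, []
enqueue(30) -> [30]

Final queue: [30]
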